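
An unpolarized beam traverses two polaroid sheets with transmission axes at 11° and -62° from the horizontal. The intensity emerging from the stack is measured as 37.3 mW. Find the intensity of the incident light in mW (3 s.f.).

Unpolarized light through the first polarizer → I₁ = ½ I₀, now polarized at 11°.
I₂ = I₁ cos²(-62° − 11°) = 0.5 I₀ · cos²(73°) = 0.04274 I₀.
So 37.3 mW = 0.04274 I₀, giving I₀ = 37.3/0.04274 = 872.7 mW.

I₀ ≈ 873 mW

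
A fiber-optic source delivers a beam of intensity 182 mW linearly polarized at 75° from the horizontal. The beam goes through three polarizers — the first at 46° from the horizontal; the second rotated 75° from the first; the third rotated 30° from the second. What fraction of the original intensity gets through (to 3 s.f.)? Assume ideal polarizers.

I/I₀ ≈ 0.0384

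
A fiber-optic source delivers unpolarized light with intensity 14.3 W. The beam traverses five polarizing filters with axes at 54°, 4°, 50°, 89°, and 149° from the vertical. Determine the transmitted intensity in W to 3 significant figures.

I ≈ 0.215 W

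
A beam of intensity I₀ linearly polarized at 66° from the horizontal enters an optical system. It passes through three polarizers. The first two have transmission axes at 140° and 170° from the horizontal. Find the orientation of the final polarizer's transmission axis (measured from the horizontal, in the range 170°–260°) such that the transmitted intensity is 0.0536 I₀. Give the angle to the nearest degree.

θ ≈ 184°

I₁ = I₀ cos²(140° − 66°) = I₀ cos²(74°) = 0.07598 I₀.
I₂ = I₁ cos²(170° − 140°) = 0.07598 I₀ · cos²(30°) = 0.05698 I₀.
Need I₃/I₀ = 0.0536, so cos²(θ − 170°) = 0.0536 / 0.05698 = 0.9406.
θ − 170° = arccos(√0.9406) = 14.1°, giving θ ≈ 170 + 14.1 = 184.1°.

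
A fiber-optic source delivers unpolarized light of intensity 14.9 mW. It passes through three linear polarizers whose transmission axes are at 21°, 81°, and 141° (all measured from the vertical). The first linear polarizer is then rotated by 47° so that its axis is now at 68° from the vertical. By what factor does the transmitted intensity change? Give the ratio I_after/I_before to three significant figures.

I_new/I_old ≈ 3.80

Before rotation:
Unpolarized light through the first polarizer → I₁ = ½ I₀, now polarized at 21°.
I₂ = I₁ cos²(81° − 21°) = 0.5 I₀ · cos²(60°) = 0.125 I₀.
I₃ = I₂ cos²(141° − 81°) = 0.125 I₀ · cos²(60°) = 0.03125 I₀.
After rotation:
Unpolarized light through the first polarizer → I₁ = ½ I₀, now polarized at 68°.
I₂ = I₁ cos²(81° − 68°) = 0.5 I₀ · cos²(13°) = 0.4747 I₀.
I₃ = I₂ cos²(141° − 81°) = 0.4747 I₀ · cos²(60°) = 0.1187 I₀.
Ratio = 0.1187 / 0.03125 = 3.798.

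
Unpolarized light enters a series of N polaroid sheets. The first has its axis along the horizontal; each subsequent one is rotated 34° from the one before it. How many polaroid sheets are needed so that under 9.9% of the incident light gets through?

N = 6

First polarizer halves the unpolarized light: factor 1/2.
Each further stage multiplies by cos²(34°) = 0.6873.
After N polarizers: T = 0.5·0.6873^(N−1). Require T < 0.099 ⇒ N−1 > ln(0.099/0.5)/ln(0.6873) = 4.32, so N−1 ≥ 5 and N = 6.
Check: N=6 gives T = 0.07669 < 0.099; N=5 gives T = 0.1116.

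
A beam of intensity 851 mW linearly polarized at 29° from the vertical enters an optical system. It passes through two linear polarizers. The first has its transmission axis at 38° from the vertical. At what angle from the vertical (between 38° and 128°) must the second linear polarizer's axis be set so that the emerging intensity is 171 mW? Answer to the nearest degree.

By Malus's law, I₁ = I₀ cos²(38° − 29°) = I₀ cos²(9°) = 0.9755 I₀.
Target fraction: 171 / 851 mW = 0.2009 of I₀.
Need I₂/I₀ = 0.2009, so cos²(θ − 38°) = 0.2009 / 0.9755 = 0.206.
θ − 38° = arccos(√0.206) = 63.0°, giving θ ≈ 38 + 63.0 = 101.0°.

θ ≈ 101°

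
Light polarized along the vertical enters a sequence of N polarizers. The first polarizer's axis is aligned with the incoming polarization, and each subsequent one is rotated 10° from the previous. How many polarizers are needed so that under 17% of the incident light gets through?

First polarizer is aligned with the polarization: full transmission.
Each further stage multiplies by cos²(10°) = 0.9698.
After N polarizers: T = 0.9698^(N−1). Require T < 0.17 ⇒ N−1 > ln(0.17)/ln(0.9698) = 57.87, so N−1 ≥ 58 and N = 59.
Check: N=59 gives T = 0.1693 < 0.17; N=58 gives T = 0.1746.

N = 59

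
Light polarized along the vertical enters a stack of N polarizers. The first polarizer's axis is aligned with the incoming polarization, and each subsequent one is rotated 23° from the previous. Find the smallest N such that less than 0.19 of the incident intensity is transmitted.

First polarizer is aligned with the polarization: full transmission.
Each further stage multiplies by cos²(23°) = 0.8473.
After N polarizers: T = 0.8473^(N−1). Require T < 0.19 ⇒ N−1 > ln(0.19)/ln(0.8473) = 10.02, so N−1 ≥ 11 and N = 12.
Check: N=12 gives T = 0.1616 < 0.19; N=11 gives T = 0.1908.

N = 12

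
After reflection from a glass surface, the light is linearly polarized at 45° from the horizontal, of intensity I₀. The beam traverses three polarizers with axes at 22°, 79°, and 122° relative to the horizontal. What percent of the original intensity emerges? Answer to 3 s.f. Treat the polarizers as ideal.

By Malus's law, I₁ = I₀ cos²(22° − 45°) = I₀ cos²(23°) = 0.8473 I₀.
I₂ = I₁ cos²(79° − 22°) = 0.8473 I₀ · cos²(57°) = 0.2513 I₀.
I₃ = I₂ cos²(122° − 79°) = 0.2513 I₀ · cos²(43°) = 0.1344 I₀.
That is 13.44% of the incident intensity.

≈ 13.4%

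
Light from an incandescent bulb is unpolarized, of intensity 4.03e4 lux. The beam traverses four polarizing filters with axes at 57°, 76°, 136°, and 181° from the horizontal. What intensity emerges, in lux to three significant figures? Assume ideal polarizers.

Unpolarized light through the first polarizer → I₁ = 4.03e4 lux/2 = 2.015e+04 lux, polarized at 57°.
I₂ = I₁ · cos²(19°) = 2.015e+04 · 0.894 = 1.801e+04 lux.
I₃ = I₂ · cos²(60°) = 1.801e+04 · 0.25 = 4504 lux.
I₄ = I₃ · cos²(45°) = 4504 · 0.5 = 2252 lux.

I ≈ 2250 lux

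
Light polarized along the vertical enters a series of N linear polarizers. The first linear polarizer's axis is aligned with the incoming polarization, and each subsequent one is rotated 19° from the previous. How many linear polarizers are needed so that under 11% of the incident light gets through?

N = 21

First polarizer is aligned with the polarization: full transmission.
Each further stage multiplies by cos²(19°) = 0.894.
After N polarizers: T = 0.894^(N−1). Require T < 0.11 ⇒ N−1 > ln(0.11)/ln(0.894) = 19.70, so N−1 ≥ 20 and N = 21.
Check: N=21 gives T = 0.1064 < 0.11; N=20 gives T = 0.119.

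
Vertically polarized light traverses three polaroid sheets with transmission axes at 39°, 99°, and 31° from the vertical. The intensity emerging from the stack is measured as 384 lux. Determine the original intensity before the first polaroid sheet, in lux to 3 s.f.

I₀ ≈ 1.81e4 lux

I₁ = I₀ cos²(39° − 0°) = I₀ cos²(39°) = 0.604 I₀.
I₂ = I₁ cos²(99° − 39°) = 0.604 I₀ · cos²(60°) = 0.151 I₀.
I₃ = I₂ cos²(31° − 99°) = 0.151 I₀ · cos²(68°) = 0.02119 I₀.
So 384 lux = 0.02119 I₀, giving I₀ = 384/0.02119 = 1.812e+04 lux.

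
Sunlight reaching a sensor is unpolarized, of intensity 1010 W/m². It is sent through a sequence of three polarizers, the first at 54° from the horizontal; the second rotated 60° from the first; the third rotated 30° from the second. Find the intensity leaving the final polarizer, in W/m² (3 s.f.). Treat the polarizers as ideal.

Unpolarized light through the first polarizer → I₁ = 1010 W/m²/2 = 505 W/m², polarized at 54°.
I₂ = I₁ · cos²(60°) = 505 · 0.25 = 126.3 W/m².
I₃ = I₂ · cos²(30°) = 126.3 · 0.75 = 94.69 W/m².

I ≈ 94.7 W/m²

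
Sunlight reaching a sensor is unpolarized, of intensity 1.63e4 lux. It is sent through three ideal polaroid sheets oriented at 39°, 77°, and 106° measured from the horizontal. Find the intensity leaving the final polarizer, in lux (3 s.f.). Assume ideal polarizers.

Unpolarized light through the first polarizer → I₁ = 1.63e4 lux/2 = 8150 lux, polarized at 39°.
I₂ = I₁ · cos²(38°) = 8150 · 0.621 = 5061 lux.
I₃ = I₂ · cos²(29°) = 5061 · 0.765 = 3871 lux.

I ≈ 3870 lux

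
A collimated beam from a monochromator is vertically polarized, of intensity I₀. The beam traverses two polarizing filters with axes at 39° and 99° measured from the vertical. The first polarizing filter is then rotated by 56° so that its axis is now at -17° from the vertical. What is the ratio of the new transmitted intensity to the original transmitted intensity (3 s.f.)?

I_new/I_old ≈ 1.16

Before rotation:
By Malus's law, I₁ = I₀ cos²(39° − 0°) = I₀ cos²(39°) = 0.604 I₀.
I₂ = I₁ cos²(99° − 39°) = 0.604 I₀ · cos²(60°) = 0.151 I₀.
After rotation:
I₁ = I₀ cos²(-17° − 0°) = I₀ cos²(17°) = 0.9145 I₀.
Angle between axes 1 and 2: 64°. I₂ = 0.9145 I₀ · cos²(64°) = 0.1757 I₀.
Ratio = 0.1757 / 0.151 = 1.164.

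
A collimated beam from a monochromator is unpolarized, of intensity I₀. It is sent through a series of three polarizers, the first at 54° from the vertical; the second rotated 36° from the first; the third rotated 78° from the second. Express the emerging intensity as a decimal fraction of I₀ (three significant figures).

Unpolarized light through the first polarizer → I₁ = ½ I₀, now polarized at 54°.
I₂ = I₁ cos²(36°) = 0.5 · 0.6545 I₀ = 0.3273 I₀.
I₃ = I₂ cos²(78°) = 0.3273 · 0.04323 I₀ = 0.01415 I₀.
Transmitted fraction = 0.01415.

≈ 0.0141 I₀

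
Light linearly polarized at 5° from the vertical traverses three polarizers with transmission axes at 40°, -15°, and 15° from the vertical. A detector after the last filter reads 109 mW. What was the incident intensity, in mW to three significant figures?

I₀ ≈ 658 mW

By Malus's law, I₁ = I₀ cos²(40° − 5°) = I₀ cos²(35°) = 0.671 I₀.
I₂ = I₁ cos²(-15° − 40°) = 0.671 I₀ · cos²(55°) = 0.2208 I₀.
I₃ = I₂ cos²(15° + 15°) = 0.2208 I₀ · cos²(30°) = 0.1656 I₀.
So 109 mW = 0.1656 I₀, giving I₀ = 109/0.1656 = 658.3 mW.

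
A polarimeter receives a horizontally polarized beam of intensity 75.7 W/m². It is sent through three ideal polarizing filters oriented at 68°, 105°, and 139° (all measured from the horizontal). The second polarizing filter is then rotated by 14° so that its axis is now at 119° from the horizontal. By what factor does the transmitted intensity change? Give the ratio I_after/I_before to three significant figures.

Before rotation:
By Malus's law, I₁ = I₀ cos²(68° − 0°) = I₀ cos²(68°) = 0.1403 I₀.
I₂ = I₁ cos²(105° − 68°) = 0.1403 I₀ · cos²(37°) = 0.08951 I₀.
I₃ = I₂ cos²(139° − 105°) = 0.08951 I₀ · cos²(34°) = 0.06152 I₀.
After rotation:
I₁ = I₀ cos²(68° − 0°) = I₀ cos²(68°) = 0.1403 I₀.
I₂ = I₁ cos²(119° − 68°) = 0.1403 I₀ · cos²(51°) = 0.05558 I₀.
I₃ = I₂ cos²(139° − 119°) = 0.05558 I₀ · cos²(20°) = 0.04908 I₀.
Ratio = 0.04908 / 0.06152 = 0.7978.

I_new/I_old ≈ 0.798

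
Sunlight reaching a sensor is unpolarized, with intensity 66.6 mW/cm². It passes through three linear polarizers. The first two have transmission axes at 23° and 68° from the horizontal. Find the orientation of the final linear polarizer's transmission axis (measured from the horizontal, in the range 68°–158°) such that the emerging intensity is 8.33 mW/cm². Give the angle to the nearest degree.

Unpolarized light through the first polarizer → I₁ = ½ I₀, now polarized at 23°.
I₂ = I₁ cos²(68° − 23°) = 0.5 I₀ · cos²(45°) = 0.25 I₀.
Target fraction: 8.33 / 66.6 mW/cm² = 0.1251 of I₀.
Need I₃/I₀ = 0.1251, so cos²(θ − 68°) = 0.1251 / 0.25 = 0.5003.
θ − 68° = arccos(√0.5003) = 45.0°, giving θ ≈ 68 + 45.0 = 113.0°.

θ ≈ 113°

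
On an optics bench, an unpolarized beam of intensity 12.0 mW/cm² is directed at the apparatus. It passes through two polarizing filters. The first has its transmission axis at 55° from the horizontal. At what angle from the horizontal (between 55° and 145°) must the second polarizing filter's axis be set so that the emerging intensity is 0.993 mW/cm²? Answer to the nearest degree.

θ ≈ 121°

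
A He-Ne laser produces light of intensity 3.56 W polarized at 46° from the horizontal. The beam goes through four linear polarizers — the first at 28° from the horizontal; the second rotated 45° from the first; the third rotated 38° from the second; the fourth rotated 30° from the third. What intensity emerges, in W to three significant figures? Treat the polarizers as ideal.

I₁ = 3.56 W · cos²(18°) = 3.22 W.
I₂ = I₁ · cos²(45°) = 3.22 · 0.5 = 1.61 W.
I₃ = I₂ · cos²(38°) = 1.61 · 0.621 = 0.9998 W.
I₄ = I₃ · cos²(30°) = 0.9998 · 0.75 = 0.7498 W.

I ≈ 0.750 W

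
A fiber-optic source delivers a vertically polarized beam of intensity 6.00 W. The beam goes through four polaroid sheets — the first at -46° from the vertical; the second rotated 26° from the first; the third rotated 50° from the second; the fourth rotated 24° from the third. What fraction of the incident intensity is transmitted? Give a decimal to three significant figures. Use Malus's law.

By Malus's law, I₁ = 6.00 W · cos²(46°) = 2.895 W.
I₂ = I₁ · cos²(26°) = 2.895 · 0.8078 = 2.339 W.
I₃ = I₂ · cos²(50°) = 2.339 · 0.4132 = 0.9664 W.
I₄ = I₃ · cos²(24°) = 0.9664 · 0.8346 = 0.8065 W.
Transmitted fraction = 0.1344.

I/I₀ ≈ 0.134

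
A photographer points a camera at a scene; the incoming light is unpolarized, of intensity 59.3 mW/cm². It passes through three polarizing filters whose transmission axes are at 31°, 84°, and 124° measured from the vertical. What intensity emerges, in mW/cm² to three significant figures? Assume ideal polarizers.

Unpolarized light through the first polarizer → I₁ = 59.3 mW/cm²/2 = 29.65 mW/cm², polarized at 31°.
I₂ = I₁ · cos²(53°) = 29.65 · 0.3622 = 10.74 mW/cm².
I₃ = I₂ · cos²(40°) = 10.74 · 0.5868 = 6.302 mW/cm².

I ≈ 6.30 mW/cm²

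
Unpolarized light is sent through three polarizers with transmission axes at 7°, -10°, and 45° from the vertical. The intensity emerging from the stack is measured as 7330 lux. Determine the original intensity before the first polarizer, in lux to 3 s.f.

I₀ ≈ 4.87e4 lux

Unpolarized light through the first polarizer → I₁ = ½ I₀, now polarized at 7°.
I₂ = I₁ cos²(-10° − 7°) = 0.5 I₀ · cos²(17°) = 0.4573 I₀.
I₃ = I₂ cos²(45° + 10°) = 0.4573 I₀ · cos²(55°) = 0.1504 I₀.
So 7330 lux = 0.1504 I₀, giving I₀ = 7330/0.1504 = 4.873e+04 lux.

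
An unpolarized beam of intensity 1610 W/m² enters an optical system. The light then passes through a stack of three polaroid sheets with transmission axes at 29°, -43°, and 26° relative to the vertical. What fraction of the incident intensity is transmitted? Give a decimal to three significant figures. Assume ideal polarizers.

I/I₀ ≈ 0.00613

Unpolarized light through the first polarizer → I₁ = 1610 W/m²/2 = 805 W/m², polarized at 29°.
I₂ = I₁ · cos²(72°) = 805 · 0.09549 = 76.87 W/m².
I₃ = I₂ · cos²(69°) = 76.87 · 0.1284 = 9.872 W/m².
Transmitted fraction = 0.006132.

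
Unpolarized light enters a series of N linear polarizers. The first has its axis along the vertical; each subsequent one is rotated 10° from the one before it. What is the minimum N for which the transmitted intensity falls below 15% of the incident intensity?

N = 41

First polarizer halves the unpolarized light: factor 1/2.
Each further stage multiplies by cos²(10°) = 0.9698.
After N polarizers: T = 0.5·0.9698^(N−1). Require T < 0.15 ⇒ N−1 > ln(0.15/0.5)/ln(0.9698) = 39.32, so N−1 ≥ 40 and N = 41.
Check: N=41 gives T = 0.1469 < 0.15; N=40 gives T = 0.1515.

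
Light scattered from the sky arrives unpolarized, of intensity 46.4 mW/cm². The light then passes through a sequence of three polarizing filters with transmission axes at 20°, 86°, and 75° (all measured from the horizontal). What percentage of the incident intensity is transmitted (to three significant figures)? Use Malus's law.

≈ 7.97%

Unpolarized light through the first polarizer → I₁ = 46.4 mW/cm²/2 = 23.2 mW/cm², polarized at 20°.
I₂ = I₁ · cos²(66°) = 23.2 · 0.1654 = 3.838 mW/cm².
I₃ = I₂ · cos²(11°) = 3.838 · 0.9636 = 3.698 mW/cm².
That is 7.971% of the incident intensity.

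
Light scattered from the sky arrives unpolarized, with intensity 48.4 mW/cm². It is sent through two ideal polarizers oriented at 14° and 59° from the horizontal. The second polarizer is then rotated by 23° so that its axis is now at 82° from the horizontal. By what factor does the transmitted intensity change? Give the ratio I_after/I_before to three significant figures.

Before rotation:
Unpolarized light through the first polarizer → I₁ = ½ I₀, now polarized at 14°.
I₂ = I₁ cos²(59° − 14°) = 0.5 I₀ · cos²(45°) = 0.25 I₀.
After rotation:
Unpolarized light through the first polarizer → I₁ = ½ I₀, now polarized at 14°.
I₂ = I₁ cos²(82° − 14°) = 0.5 I₀ · cos²(68°) = 0.07017 I₀.
Ratio = 0.07017 / 0.25 = 0.2807.

I_new/I_old ≈ 0.281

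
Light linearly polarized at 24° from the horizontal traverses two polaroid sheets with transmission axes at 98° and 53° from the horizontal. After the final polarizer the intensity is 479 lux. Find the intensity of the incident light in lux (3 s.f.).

I₁ = I₀ cos²(98° − 24°) = I₀ cos²(74°) = 0.07598 I₀.
I₂ = I₁ cos²(53° − 98°) = 0.07598 I₀ · cos²(45°) = 0.03799 I₀.
So 479 lux = 0.03799 I₀, giving I₀ = 479/0.03799 = 1.261e+04 lux.

I₀ ≈ 1.26e4 lux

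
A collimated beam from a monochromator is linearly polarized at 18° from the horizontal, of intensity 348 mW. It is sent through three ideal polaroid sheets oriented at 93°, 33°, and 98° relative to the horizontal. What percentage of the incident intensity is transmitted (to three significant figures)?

≈ 0.299%

I₁ = 348 mW · cos²(75°) = 23.31 mW.
I₂ = I₁ · cos²(60°) = 23.31 · 0.25 = 5.828 mW.
I₃ = I₂ · cos²(65°) = 5.828 · 0.1786 = 1.041 mW.
That is 0.2991% of the incident intensity.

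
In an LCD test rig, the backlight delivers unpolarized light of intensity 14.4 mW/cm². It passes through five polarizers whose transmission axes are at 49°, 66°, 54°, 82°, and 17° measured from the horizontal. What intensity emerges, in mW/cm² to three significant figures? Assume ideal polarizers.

Unpolarized light through the first polarizer → I₁ = 14.4 mW/cm²/2 = 7.2 mW/cm², polarized at 49°.
I₂ = I₁ · cos²(17°) = 7.2 · 0.9145 = 6.585 mW/cm².
I₃ = I₂ · cos²(12°) = 6.585 · 0.9568 = 6.3 mW/cm².
I₄ = I₃ · cos²(28°) = 6.3 · 0.7796 = 4.911 mW/cm².
I₅ = I₄ · cos²(65°) = 4.911 · 0.1786 = 0.8772 mW/cm².

I ≈ 0.877 mW/cm²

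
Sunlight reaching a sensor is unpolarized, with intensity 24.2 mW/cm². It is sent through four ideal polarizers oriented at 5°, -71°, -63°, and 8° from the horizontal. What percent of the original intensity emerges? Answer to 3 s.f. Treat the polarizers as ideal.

≈ 0.304%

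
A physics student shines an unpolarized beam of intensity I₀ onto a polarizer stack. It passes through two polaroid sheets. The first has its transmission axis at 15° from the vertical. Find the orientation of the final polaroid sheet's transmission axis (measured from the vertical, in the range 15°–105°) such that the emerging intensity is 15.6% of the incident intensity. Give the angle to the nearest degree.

θ ≈ 71°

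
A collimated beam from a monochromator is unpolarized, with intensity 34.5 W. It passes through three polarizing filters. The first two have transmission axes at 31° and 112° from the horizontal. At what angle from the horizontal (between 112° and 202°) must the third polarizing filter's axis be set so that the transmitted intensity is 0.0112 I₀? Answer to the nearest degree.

θ ≈ 129°

Unpolarized light through the first polarizer → I₁ = ½ I₀, now polarized at 31°.
I₂ = I₁ cos²(112° − 31°) = 0.5 I₀ · cos²(81°) = 0.01224 I₀.
Need I₃/I₀ = 0.0112, so cos²(θ − 112°) = 0.0112 / 0.01224 = 0.9153.
θ − 112° = arccos(√0.9153) = 16.9°, giving θ ≈ 112 + 16.9 = 128.9°.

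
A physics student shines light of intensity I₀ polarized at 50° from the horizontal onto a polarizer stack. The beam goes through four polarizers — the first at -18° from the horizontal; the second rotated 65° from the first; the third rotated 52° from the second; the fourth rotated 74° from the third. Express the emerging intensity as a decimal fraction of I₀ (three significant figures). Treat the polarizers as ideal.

≈ 0.000722 I₀

By Malus's law, I₁ = I₀ cos²(-18° − 50°) = I₀ cos²(68°) = 0.1403 I₀.
I₂ = I₁ cos²(65°) = 0.1403 · 0.1786 I₀ = 0.02506 I₀.
I₃ = I₂ cos²(52°) = 0.02506 · 0.379 I₀ = 0.0095 I₀.
I₄ = I₃ cos²(74°) = 0.0095 · 0.07598 I₀ = 0.0007218 I₀.
Transmitted fraction = 0.0007218.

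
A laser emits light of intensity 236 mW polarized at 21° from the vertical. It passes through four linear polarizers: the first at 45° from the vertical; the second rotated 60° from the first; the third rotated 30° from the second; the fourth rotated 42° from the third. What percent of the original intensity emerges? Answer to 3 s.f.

I₁ = 236 mW · cos²(24°) = 197 mW.
I₂ = I₁ · cos²(60°) = 197 · 0.25 = 49.24 mW.
I₃ = I₂ · cos²(30°) = 49.24 · 0.75 = 36.93 mW.
I₄ = I₃ · cos²(42°) = 36.93 · 0.5523 = 20.39 mW.
That is 8.642% of the incident intensity.

≈ 8.64%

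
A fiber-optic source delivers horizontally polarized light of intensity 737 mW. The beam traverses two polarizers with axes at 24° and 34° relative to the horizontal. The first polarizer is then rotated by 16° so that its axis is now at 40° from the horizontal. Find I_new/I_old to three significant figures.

Before rotation:
I₁ = I₀ cos²(24° − 0°) = I₀ cos²(24°) = 0.8346 I₀.
I₂ = I₁ cos²(34° − 24°) = 0.8346 I₀ · cos²(10°) = 0.8094 I₀.
After rotation:
I₁ = I₀ cos²(40° − 0°) = I₀ cos²(40°) = 0.5868 I₀.
I₂ = I₁ cos²(34° − 40°) = 0.5868 I₀ · cos²(6°) = 0.5804 I₀.
Ratio = 0.5804 / 0.8094 = 0.7171.

I_new/I_old ≈ 0.717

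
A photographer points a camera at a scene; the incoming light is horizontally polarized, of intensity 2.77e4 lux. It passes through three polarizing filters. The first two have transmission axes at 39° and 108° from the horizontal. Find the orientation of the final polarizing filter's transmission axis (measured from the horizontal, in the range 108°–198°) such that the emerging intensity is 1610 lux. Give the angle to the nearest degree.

By Malus's law, I₁ = I₀ cos²(39° − 0°) = I₀ cos²(39°) = 0.604 I₀.
I₂ = I₁ cos²(108° − 39°) = 0.604 I₀ · cos²(69°) = 0.07756 I₀.
Target fraction: 1610 / 2.77e4 lux = 0.05812 of I₀.
Need I₃/I₀ = 0.05812, so cos²(θ − 108°) = 0.05812 / 0.07756 = 0.7493.
θ − 108° = arccos(√0.7493) = 30.0°, giving θ ≈ 108 + 30.0 = 138.0°.

θ ≈ 138°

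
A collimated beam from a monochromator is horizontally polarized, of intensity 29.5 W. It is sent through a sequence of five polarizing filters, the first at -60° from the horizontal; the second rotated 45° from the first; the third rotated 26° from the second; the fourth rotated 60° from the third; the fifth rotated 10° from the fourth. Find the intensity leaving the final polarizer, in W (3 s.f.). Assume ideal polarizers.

I₁ = 29.5 W · cos²(60°) = 7.375 W.
I₂ = I₁ · cos²(45°) = 7.375 · 0.5 = 3.688 W.
I₃ = I₂ · cos²(26°) = 3.688 · 0.8078 = 2.979 W.
I₄ = I₃ · cos²(60°) = 2.979 · 0.25 = 0.7447 W.
I₅ = I₄ · cos²(10°) = 0.7447 · 0.9698 = 0.7223 W.

I ≈ 0.722 W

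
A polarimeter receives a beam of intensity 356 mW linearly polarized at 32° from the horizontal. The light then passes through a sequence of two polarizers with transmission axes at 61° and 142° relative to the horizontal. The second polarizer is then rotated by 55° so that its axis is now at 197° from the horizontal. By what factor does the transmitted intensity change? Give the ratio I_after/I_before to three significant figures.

I_new/I_old ≈ 21.1

Before rotation:
I₁ = I₀ cos²(61° − 32°) = I₀ cos²(29°) = 0.765 I₀.
I₂ = I₁ cos²(142° − 61°) = 0.765 I₀ · cos²(81°) = 0.01872 I₀.
After rotation:
I₁ = I₀ cos²(61° − 32°) = I₀ cos²(29°) = 0.765 I₀.
Angle between axes 1 and 2: 44°. I₂ = 0.765 I₀ · cos²(44°) = 0.3958 I₀.
Ratio = 0.3958 / 0.01872 = 21.14.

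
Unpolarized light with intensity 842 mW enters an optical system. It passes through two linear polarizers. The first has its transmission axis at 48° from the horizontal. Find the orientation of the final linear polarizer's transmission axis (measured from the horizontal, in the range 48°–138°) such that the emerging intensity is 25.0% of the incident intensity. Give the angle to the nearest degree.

Unpolarized light through the first polarizer → I₁ = ½ I₀, now polarized at 48°.
Need I₂/I₀ = 0.25, so cos²(θ − 48°) = 0.25 / 0.5 = 0.5.
θ − 48° = arccos(√0.5) = 45.0°, giving θ ≈ 48 + 45.0 = 93.0°.

θ ≈ 93°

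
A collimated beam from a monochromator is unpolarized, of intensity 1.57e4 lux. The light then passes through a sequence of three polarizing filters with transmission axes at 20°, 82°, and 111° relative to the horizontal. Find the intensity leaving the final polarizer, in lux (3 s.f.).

Unpolarized light through the first polarizer → I₁ = 1.57e4 lux/2 = 7850 lux, polarized at 20°.
I₂ = I₁ · cos²(62°) = 7850 · 0.2204 = 1730 lux.
I₃ = I₂ · cos²(29°) = 1730 · 0.765 = 1324 lux.

I ≈ 1320 lux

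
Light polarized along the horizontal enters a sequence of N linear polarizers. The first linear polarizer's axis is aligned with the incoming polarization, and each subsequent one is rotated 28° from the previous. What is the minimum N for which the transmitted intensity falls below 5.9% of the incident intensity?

N = 13

First polarizer is aligned with the polarization: full transmission.
Each further stage multiplies by cos²(28°) = 0.7796.
After N polarizers: T = 0.7796^(N−1). Require T < 0.059 ⇒ N−1 > ln(0.059)/ln(0.7796) = 11.37, so N−1 ≥ 12 and N = 13.
Check: N=13 gives T = 0.0504 < 0.059; N=12 gives T = 0.06465.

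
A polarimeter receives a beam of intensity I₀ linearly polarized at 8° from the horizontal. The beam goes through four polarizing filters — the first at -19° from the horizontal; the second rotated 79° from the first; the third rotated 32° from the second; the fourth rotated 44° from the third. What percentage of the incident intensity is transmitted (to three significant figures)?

I₁ = I₀ cos²(-19° − 8°) = I₀ cos²(27°) = 0.7939 I₀.
I₂ = I₁ cos²(79°) = 0.7939 · 0.03641 I₀ = 0.0289 I₀.
I₃ = I₂ cos²(32°) = 0.0289 · 0.7192 I₀ = 0.02079 I₀.
I₄ = I₃ cos²(44°) = 0.02079 · 0.5174 I₀ = 0.01076 I₀.
That is 1.076% of the incident intensity.

≈ 1.08%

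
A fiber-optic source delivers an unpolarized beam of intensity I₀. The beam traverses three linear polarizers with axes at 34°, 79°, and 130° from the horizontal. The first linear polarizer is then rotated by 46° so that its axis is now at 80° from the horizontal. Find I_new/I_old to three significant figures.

I_new/I_old ≈ 2.00

Before rotation:
Unpolarized light through the first polarizer → I₁ = ½ I₀, now polarized at 34°.
I₂ = I₁ cos²(79° − 34°) = 0.5 I₀ · cos²(45°) = 0.25 I₀.
I₃ = I₂ cos²(130° − 79°) = 0.25 I₀ · cos²(51°) = 0.09901 I₀.
After rotation:
Unpolarized light through the first polarizer → I₁ = ½ I₀, now polarized at 80°.
I₂ = I₁ cos²(79° − 80°) = 0.5 I₀ · cos²(1°) = 0.4998 I₀.
I₃ = I₂ cos²(130° − 79°) = 0.4998 I₀ · cos²(51°) = 0.198 I₀.
Ratio = 0.198 / 0.09901 = 1.999.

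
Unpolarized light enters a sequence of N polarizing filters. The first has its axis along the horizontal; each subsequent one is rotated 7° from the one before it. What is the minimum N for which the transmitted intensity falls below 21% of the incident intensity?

First polarizer halves the unpolarized light: factor 1/2.
Each further stage multiplies by cos²(7°) = 0.9851.
After N polarizers: T = 0.5·0.9851^(N−1). Require T < 0.21 ⇒ N−1 > ln(0.21/0.5)/ln(0.9851) = 57.97, so N−1 ≥ 58 and N = 59.
Check: N=59 gives T = 0.2099 < 0.21; N=58 gives T = 0.2131.

N = 59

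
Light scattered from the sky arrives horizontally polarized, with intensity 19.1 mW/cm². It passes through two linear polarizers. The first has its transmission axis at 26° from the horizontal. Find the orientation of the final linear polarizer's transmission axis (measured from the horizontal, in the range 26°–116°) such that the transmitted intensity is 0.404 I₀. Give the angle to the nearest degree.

By Malus's law, I₁ = I₀ cos²(26° − 0°) = I₀ cos²(26°) = 0.8078 I₀.
Need I₂/I₀ = 0.404, so cos²(θ − 26°) = 0.404 / 0.8078 = 0.5001.
θ − 26° = arccos(√0.5001) = 45.0°, giving θ ≈ 26 + 45.0 = 71.0°.

θ ≈ 71°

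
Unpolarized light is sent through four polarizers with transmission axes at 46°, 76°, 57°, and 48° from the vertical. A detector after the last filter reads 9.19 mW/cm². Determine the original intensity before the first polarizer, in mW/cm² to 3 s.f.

Unpolarized light through the first polarizer → I₁ = ½ I₀, now polarized at 46°.
I₂ = I₁ cos²(76° − 46°) = 0.5 I₀ · cos²(30°) = 0.375 I₀.
I₃ = I₂ cos²(57° − 76°) = 0.375 I₀ · cos²(19°) = 0.3353 I₀.
I₄ = I₃ cos²(48° − 57°) = 0.3353 I₀ · cos²(9°) = 0.327 I₀.
So 9.19 mW/cm² = 0.327 I₀, giving I₀ = 9.19/0.327 = 28.1 mW/cm².

I₀ ≈ 28.1 mW/cm²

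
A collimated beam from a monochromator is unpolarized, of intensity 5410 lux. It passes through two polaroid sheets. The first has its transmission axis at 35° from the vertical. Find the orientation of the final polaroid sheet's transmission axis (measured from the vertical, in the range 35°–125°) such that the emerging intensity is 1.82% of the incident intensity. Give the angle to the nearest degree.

θ ≈ 114°

Unpolarized light through the first polarizer → I₁ = ½ I₀, now polarized at 35°.
Need I₂/I₀ = 0.0182, so cos²(θ − 35°) = 0.0182 / 0.5 = 0.0364.
θ − 35° = arccos(√0.0364) = 79.0°, giving θ ≈ 35 + 79.0 = 114.0°.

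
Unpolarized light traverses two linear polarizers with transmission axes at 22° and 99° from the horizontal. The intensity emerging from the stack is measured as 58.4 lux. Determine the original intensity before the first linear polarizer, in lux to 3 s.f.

Unpolarized light through the first polarizer → I₁ = ½ I₀, now polarized at 22°.
I₂ = I₁ cos²(99° − 22°) = 0.5 I₀ · cos²(77°) = 0.0253 I₀.
So 58.4 lux = 0.0253 I₀, giving I₀ = 58.4/0.0253 = 2308 lux.

I₀ ≈ 2310 lux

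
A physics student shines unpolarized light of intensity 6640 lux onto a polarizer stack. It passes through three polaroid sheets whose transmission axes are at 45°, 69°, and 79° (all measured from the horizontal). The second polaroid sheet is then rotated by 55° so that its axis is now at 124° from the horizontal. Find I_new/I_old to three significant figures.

I_new/I_old ≈ 0.0225

Before rotation:
Unpolarized light through the first polarizer → I₁ = ½ I₀, now polarized at 45°.
I₂ = I₁ cos²(69° − 45°) = 0.5 I₀ · cos²(24°) = 0.4173 I₀.
I₃ = I₂ cos²(79° − 69°) = 0.4173 I₀ · cos²(10°) = 0.4047 I₀.
After rotation:
Unpolarized light through the first polarizer → I₁ = ½ I₀, now polarized at 45°.
I₂ = I₁ cos²(124° − 45°) = 0.5 I₀ · cos²(79°) = 0.0182 I₀.
I₃ = I₂ cos²(79° − 124°) = 0.0182 I₀ · cos²(45°) = 0.009102 I₀.
Ratio = 0.009102 / 0.4047 = 0.02249.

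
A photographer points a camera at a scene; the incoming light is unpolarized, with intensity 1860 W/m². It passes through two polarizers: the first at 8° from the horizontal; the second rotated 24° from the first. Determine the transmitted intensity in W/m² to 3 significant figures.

I ≈ 776 W/m²

Unpolarized light through the first polarizer → I₁ = 1860 W/m²/2 = 930 W/m², polarized at 8°.
I₂ = I₁ · cos²(24°) = 930 · 0.8346 = 776.1 W/m².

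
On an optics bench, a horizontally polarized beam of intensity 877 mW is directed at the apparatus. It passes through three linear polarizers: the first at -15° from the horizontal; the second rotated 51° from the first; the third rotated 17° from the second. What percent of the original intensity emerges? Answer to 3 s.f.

≈ 33.8%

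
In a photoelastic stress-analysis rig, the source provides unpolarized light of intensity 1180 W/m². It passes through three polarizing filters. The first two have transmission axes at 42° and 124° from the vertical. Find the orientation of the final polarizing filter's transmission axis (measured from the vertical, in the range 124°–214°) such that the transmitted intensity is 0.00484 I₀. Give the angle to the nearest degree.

θ ≈ 169°

Unpolarized light through the first polarizer → I₁ = ½ I₀, now polarized at 42°.
I₂ = I₁ cos²(124° − 42°) = 0.5 I₀ · cos²(82°) = 0.009685 I₀.
Need I₃/I₀ = 0.00484, so cos²(θ − 124°) = 0.00484 / 0.009685 = 0.4998.
θ − 124° = arccos(√0.4998) = 45.0°, giving θ ≈ 124 + 45.0 = 169.0°.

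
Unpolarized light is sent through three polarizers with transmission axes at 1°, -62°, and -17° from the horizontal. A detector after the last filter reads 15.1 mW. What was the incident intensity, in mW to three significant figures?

I₀ ≈ 293 mW

Unpolarized light through the first polarizer → I₁ = ½ I₀, now polarized at 1°.
I₂ = I₁ cos²(-62° − 1°) = 0.5 I₀ · cos²(63°) = 0.1031 I₀.
I₃ = I₂ cos²(-17° + 62°) = 0.1031 I₀ · cos²(45°) = 0.05153 I₀.
So 15.1 mW = 0.05153 I₀, giving I₀ = 15.1/0.05153 = 293.1 mW.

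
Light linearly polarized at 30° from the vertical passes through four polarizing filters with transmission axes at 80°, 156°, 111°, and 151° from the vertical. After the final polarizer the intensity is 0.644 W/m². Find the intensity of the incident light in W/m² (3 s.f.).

I₀ ≈ 90.8 W/m²

By Malus's law, I₁ = I₀ cos²(80° − 30°) = I₀ cos²(50°) = 0.4132 I₀.
I₂ = I₁ cos²(156° − 80°) = 0.4132 I₀ · cos²(76°) = 0.02418 I₀.
I₃ = I₂ cos²(111° − 156°) = 0.02418 I₀ · cos²(45°) = 0.01209 I₀.
I₄ = I₃ cos²(151° − 111°) = 0.01209 I₀ · cos²(40°) = 0.007095 I₀.
So 0.644 W/m² = 0.007095 I₀, giving I₀ = 0.644/0.007095 = 90.77 W/m².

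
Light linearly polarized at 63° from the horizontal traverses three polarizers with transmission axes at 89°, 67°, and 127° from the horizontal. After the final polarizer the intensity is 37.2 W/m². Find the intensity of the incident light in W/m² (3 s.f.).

I₀ ≈ 214 W/m²

By Malus's law, I₁ = I₀ cos²(89° − 63°) = I₀ cos²(26°) = 0.8078 I₀.
I₂ = I₁ cos²(67° − 89°) = 0.8078 I₀ · cos²(22°) = 0.6945 I₀.
I₃ = I₂ cos²(127° − 67°) = 0.6945 I₀ · cos²(60°) = 0.1736 I₀.
So 37.2 W/m² = 0.1736 I₀, giving I₀ = 37.2/0.1736 = 214.3 W/m².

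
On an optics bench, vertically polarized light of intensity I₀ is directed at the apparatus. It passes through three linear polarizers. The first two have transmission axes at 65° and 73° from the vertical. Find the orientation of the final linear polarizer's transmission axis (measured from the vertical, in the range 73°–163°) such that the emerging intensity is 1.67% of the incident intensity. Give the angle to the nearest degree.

By Malus's law, I₁ = I₀ cos²(65° − 0°) = I₀ cos²(65°) = 0.1786 I₀.
I₂ = I₁ cos²(73° − 65°) = 0.1786 I₀ · cos²(8°) = 0.1751 I₀.
Need I₃/I₀ = 0.0167, so cos²(θ − 73°) = 0.0167 / 0.1751 = 0.09535.
θ − 73° = arccos(√0.09535) = 72.0°, giving θ ≈ 73 + 72.0 = 145.0°.

θ ≈ 145°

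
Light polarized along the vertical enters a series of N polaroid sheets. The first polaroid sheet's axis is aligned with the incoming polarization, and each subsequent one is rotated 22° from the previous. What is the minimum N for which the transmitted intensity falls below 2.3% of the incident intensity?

N = 26

First polarizer is aligned with the polarization: full transmission.
Each further stage multiplies by cos²(22°) = 0.8597.
After N polarizers: T = 0.8597^(N−1). Require T < 0.023 ⇒ N−1 > ln(0.023)/ln(0.8597) = 24.95, so N−1 ≥ 25 and N = 26.
Check: N=26 gives T = 0.02282 < 0.023; N=25 gives T = 0.02654.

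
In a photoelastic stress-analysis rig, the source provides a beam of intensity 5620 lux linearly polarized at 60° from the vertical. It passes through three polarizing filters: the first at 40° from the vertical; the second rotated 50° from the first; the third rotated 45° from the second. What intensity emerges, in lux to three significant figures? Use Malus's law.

I ≈ 1030 lux

By Malus's law, I₁ = 5620 lux · cos²(20°) = 4963 lux.
I₂ = I₁ · cos²(50°) = 4963 · 0.4132 = 2050 lux.
I₃ = I₂ · cos²(45°) = 2050 · 0.5 = 1025 lux.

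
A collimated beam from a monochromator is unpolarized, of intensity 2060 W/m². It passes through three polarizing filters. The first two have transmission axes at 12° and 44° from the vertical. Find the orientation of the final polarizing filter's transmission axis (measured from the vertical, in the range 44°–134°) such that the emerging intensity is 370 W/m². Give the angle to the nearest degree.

θ ≈ 89°

Unpolarized light through the first polarizer → I₁ = ½ I₀, now polarized at 12°.
I₂ = I₁ cos²(44° − 12°) = 0.5 I₀ · cos²(32°) = 0.3596 I₀.
Target fraction: 370 / 2060 W/m² = 0.1796 of I₀.
Need I₃/I₀ = 0.1796, so cos²(θ − 44°) = 0.1796 / 0.3596 = 0.4995.
θ − 44° = arccos(√0.4995) = 45.0°, giving θ ≈ 44 + 45.0 = 89.0°.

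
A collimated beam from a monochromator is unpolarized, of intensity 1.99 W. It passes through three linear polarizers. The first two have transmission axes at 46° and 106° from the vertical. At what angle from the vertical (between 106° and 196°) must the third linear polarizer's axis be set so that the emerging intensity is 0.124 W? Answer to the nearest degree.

θ ≈ 151°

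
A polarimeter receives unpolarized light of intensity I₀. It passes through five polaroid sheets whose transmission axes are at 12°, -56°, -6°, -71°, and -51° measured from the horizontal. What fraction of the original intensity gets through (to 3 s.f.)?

Unpolarized light through the first polarizer → I₁ = ½ I₀, now polarized at 12°.
I₂ = I₁ cos²(-56° − 12°) = 0.5 I₀ · cos²(68°) = 0.07017 I₀.
I₃ = I₂ cos²(-6° + 56°) = 0.07017 I₀ · cos²(50°) = 0.02899 I₀.
I₄ = I₃ cos²(-71° + 6°) = 0.02899 I₀ · cos²(65°) = 0.005178 I₀.
I₅ = I₄ cos²(-51° + 71°) = 0.005178 I₀ · cos²(20°) = 0.004572 I₀.
Transmitted fraction = 0.004572.

≈ 0.00457 I₀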